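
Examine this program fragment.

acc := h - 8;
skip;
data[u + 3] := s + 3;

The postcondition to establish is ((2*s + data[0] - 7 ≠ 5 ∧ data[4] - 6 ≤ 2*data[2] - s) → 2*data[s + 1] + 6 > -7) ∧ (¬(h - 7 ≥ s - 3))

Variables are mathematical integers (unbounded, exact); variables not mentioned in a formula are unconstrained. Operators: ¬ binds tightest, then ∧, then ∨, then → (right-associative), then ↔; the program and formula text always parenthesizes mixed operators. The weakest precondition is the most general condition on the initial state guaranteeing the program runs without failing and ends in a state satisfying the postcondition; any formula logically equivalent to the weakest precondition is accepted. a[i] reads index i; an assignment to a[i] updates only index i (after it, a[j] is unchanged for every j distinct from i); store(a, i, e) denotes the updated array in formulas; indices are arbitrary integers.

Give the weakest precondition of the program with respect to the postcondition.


Working backward. After the program, the postcondition ((2*s + data[0] - 7 ≠ 5 ∧ data[4] - 6 ≤ 2*data[2] - s) → 2*data[s + 1] + 6 > -7) ∧ (¬(h - 7 ≥ s - 3)) must hold; in canonical form it is ((data[0] + 2*s ≠ 12 ∧ data[4] + s ≤ 2*data[2] + 6) → 2*data[s + 1] > -13) ∧ (¬(h ≥ s + 4)).
Before data[u + 3] := s + 3: ((store(data, u + 3, s + 3)[0] + 2*s ≠ 12 ∧ store(data, u + 3, s + 3)[4] + s ≤ 2*store(data, u + 3, s + 3)[2] + 6) → 2*store(data, u + 3, s + 3)[s + 1] > -13) ∧ (¬(h ≥ s + 4))
Before skip: ((store(data, u + 3, s + 3)[0] + 2*s ≠ 12 ∧ store(data, u + 3, s + 3)[4] + s ≤ 2*store(data, u + 3, s + 3)[2] + 6) → 2*store(data, u + 3, s + 3)[s + 1] > -13) ∧ (¬(h ≥ s + 4))
Before acc := h - 8: ((store(data, u + 3, s + 3)[0] + 2*s ≠ 12 ∧ store(data, u + 3, s + 3)[4] + s ≤ 2*store(data, u + 3, s + 3)[2] + 6) → 2*store(data, u + 3, s + 3)[s + 1] > -13) ∧ (¬(h ≥ s + 4))
Answer: WP = ((store(data, u + 3, s + 3)[0] + 2*s ≠ 12 ∧ store(data, u + 3, s + 3)[4] + s ≤ 2*store(data, u + 3, s + 3)[2] + 6) → 2*store(data, u + 3, s + 3)[s + 1] > -13) ∧ (¬(h ≥ s + 4))


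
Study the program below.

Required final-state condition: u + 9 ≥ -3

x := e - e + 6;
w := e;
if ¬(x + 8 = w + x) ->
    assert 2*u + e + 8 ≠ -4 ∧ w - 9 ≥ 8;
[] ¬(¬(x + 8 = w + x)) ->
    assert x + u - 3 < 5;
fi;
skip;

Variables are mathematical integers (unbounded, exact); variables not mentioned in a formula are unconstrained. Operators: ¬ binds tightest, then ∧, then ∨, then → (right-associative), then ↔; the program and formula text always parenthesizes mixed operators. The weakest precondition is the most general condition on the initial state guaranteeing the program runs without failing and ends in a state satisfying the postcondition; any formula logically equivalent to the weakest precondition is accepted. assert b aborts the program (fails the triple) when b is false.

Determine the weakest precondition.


Working backward. After the program, the postcondition u + 9 ≥ -3 must hold; in canonical form it is u ≥ -12.
Before skip: u ≥ -12
Then branch requires e + 2*u ≠ -12 ∧ w ≥ 17 ∧ u ≥ -12; else branch requires u + x < 8 ∧ u ≥ -12.
Before the if: ((¬(w = 8)) → (e + 2*u ≠ -12 ∧ w ≥ 17 ∧ u ≥ -12)) ∧ (w = 8 → (u + x < 8 ∧ u ≥ -12))
Before w := e: ((¬(e = 8)) → (e + 2*u ≠ -12 ∧ e ≥ 17 ∧ u ≥ -12)) ∧ (e = 8 → (u + x < 8 ∧ u ≥ -12))
Before x := e - e + 6: ((¬(e = 8)) → (e + 2*u ≠ -12 ∧ e ≥ 17 ∧ u ≥ -12)) ∧ (e = 8 → (u < 2 ∧ u ≥ -12))
Answer: WP = ((¬(e = 8)) → (e + 2*u ≠ -12 ∧ e ≥ 17 ∧ u ≥ -12)) ∧ (e = 8 → (u < 2 ∧ u ≥ -12))


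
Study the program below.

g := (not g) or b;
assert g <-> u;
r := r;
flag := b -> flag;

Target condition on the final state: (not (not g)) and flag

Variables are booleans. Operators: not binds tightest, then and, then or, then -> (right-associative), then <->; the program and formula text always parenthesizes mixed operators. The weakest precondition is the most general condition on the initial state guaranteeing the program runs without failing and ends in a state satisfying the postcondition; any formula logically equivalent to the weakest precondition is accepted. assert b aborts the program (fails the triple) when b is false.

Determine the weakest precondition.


Working backward. After the program, the postcondition (not (not g)) and flag must hold; in canonical form it is g and flag.
Before flag := b -> flag: g and (b -> flag)
Before r := r: g and (b -> flag)
Before assert g <-> u: (g <-> u) and g and (b -> flag)
Before g := (not g) or b: (((not g) or b) <-> u) and ((not g) or b) and (b -> flag)
Answer: WP = (((not g) or b) <-> u) and ((not g) or b) and (b -> flag)


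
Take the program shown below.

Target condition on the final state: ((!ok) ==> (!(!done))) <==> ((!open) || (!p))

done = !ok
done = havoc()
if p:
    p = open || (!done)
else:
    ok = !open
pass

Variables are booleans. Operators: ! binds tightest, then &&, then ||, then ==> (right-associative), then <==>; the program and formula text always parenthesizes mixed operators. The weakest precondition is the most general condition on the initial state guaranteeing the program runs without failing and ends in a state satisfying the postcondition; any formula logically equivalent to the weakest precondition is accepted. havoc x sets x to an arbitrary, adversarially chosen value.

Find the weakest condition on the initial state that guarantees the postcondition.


Working backward. After the program, the postcondition ((!ok) ==> (!(!done))) <==> ((!open) || (!p)) must hold; in canonical form it is ((!ok) ==> done) <==> ((!open) || (!p)).
Before skip: ((!ok) ==> done) <==> ((!open) || (!p))
Then branch requires ((!ok) ==> done) <==> ((!open) || (!(open || (!done)))); else branch requires (open ==> done) <==> ((!open) || (!p)).
Before the if: (p ==> (((!ok) ==> done) <==> ((!open) || (!(open || (!done)))))) && ((!p) ==> ((open ==> done) <==> ((!open) || (!p))))
Before havoc done: (p ==> (!open)) && ((!p) ==> ((!open) || (!p))) && (p ==> (ok <==> (!open))) && ((!p) ==> ((!open) <==> ((!open) || (!p))))
Before done := !ok: (p ==> (!open)) && ((!p) ==> ((!open) || (!p))) && (p ==> (ok <==> (!open))) && ((!p) ==> ((!open) <==> ((!open) || (!p))))
Answer: WP = (p ==> (!open)) && ((!p) ==> ((!open) || (!p))) && (p ==> (ok <==> (!open))) && ((!p) ==> ((!open) <==> ((!open) || (!p))))


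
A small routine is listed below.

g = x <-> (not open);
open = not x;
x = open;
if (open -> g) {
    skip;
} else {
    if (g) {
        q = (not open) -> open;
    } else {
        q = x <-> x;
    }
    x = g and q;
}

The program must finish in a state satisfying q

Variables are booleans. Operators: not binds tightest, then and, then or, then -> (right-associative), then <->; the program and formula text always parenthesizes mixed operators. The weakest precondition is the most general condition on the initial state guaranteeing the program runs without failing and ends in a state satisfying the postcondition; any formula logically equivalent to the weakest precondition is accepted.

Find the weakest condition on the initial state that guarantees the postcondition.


Working backward. After the program, q must hold.
Then branch requires q; else branch requires g -> ((not open) -> open).
Before the if: ((open -> g) -> q) and ((not (open -> g)) -> (g -> ((not open) -> open)))
Before x := open: ((open -> g) -> q) and ((not (open -> g)) -> (g -> ((not open) -> open)))
Before open := not x: (((not x) -> g) -> q) and ((not ((not x) -> g)) -> (g -> (x -> (not x))))
Before g := x <-> (not open): (((not x) -> (x <-> (not open))) -> q) and ((not ((not x) -> (x <-> (not open)))) -> ((x <-> (not open)) -> (x -> (not x))))
Answer: WP = (((not x) -> (x <-> (not open))) -> q) and ((not ((not x) -> (x <-> (not open)))) -> ((x <-> (not open)) -> (x -> (not x))))


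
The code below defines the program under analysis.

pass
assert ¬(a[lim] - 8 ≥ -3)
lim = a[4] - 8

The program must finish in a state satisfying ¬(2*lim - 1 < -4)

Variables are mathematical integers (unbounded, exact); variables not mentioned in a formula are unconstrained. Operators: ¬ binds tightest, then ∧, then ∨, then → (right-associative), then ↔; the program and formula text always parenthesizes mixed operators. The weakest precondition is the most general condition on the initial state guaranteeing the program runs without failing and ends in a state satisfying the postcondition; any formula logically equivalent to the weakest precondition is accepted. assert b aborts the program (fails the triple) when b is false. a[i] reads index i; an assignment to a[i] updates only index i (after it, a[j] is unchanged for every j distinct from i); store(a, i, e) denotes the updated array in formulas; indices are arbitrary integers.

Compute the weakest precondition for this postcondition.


Working backward. After the program, the postcondition ¬(2*lim - 1 < -4) must hold; in canonical form it is ¬(2*lim < -3).
Before lim := a[4] - 8: ¬(2*a[4] < 13)
Before assert ¬(a[lim] - 8 ≥ -3): (¬(a[lim] ≥ 5)) ∧ (¬(2*a[4] < 13))
Before skip: (¬(a[lim] ≥ 5)) ∧ (¬(2*a[4] < 13))
Answer: WP = (¬(a[lim] ≥ 5)) ∧ (¬(2*a[4] < 13))


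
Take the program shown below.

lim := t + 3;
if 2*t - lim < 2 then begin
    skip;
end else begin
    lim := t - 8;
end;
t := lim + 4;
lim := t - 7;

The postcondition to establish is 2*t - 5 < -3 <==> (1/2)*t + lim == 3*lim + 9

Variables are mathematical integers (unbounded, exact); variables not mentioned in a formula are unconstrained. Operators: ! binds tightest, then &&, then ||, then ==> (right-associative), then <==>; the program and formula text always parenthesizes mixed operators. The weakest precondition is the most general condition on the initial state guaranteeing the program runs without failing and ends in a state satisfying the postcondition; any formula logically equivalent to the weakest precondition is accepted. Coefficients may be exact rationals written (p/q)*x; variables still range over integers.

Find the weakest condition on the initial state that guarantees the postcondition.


Working backward. After the program, the postcondition 2*t - 5 < -3 <==> (1/2)*t + lim == 3*lim + 9 must hold; in canonical form it is 2*t < 2 <==> (1/2)*t == 2*lim + 9.
Before lim := t - 7: 2*t < 2 <==> (3/2)*t == 5
Before t := lim + 4: 2*lim < -6 <==> (3/2)*lim == -1
Then branch requires 2*lim < -6 <==> (3/2)*lim == -1; else branch requires 2*t < 10 <==> (3/2)*t == 11.
Before the if: (2*t < lim + 2 ==> (2*lim < -6 <==> (3/2)*lim == -1)) && ((!(2*t < lim + 2)) ==> (2*t < 10 <==> (3/2)*t == 11))
Before lim := t + 3: (t < 5 ==> (2*t < -12 <==> (3/2)*t == -11/2)) && ((!(t < 5)) ==> (2*t < 10 <==> (3/2)*t == 11))
Answer: WP = (t < 5 ==> (2*t < -12 <==> (3/2)*t == -11/2)) && ((!(t < 5)) ==> (2*t < 10 <==> (3/2)*t == 11))


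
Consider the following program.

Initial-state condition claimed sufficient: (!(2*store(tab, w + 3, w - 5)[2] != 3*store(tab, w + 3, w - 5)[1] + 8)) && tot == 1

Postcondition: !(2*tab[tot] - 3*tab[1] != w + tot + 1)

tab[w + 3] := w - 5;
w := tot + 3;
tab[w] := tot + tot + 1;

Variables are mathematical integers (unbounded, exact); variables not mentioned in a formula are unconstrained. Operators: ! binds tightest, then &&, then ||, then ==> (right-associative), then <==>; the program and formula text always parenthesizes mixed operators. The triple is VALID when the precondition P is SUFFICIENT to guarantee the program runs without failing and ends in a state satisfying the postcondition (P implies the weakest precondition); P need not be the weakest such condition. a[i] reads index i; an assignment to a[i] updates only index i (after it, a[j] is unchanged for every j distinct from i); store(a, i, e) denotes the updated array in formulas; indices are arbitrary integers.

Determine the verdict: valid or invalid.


Working backward. After the program, the postcondition !(2*tab[tot] - 3*tab[1] != w + tot + 1) must hold; in canonical form it is !(2*tab[tot] != 3*tab[1] + tot + w + 1).
Before tab[w] := tot + tot + 1: !(2*store(tab, w, 2*tot + 1)[tot] != 3*store(tab, w, 2*tot + 1)[1] + tot + w + 1)
Before w := tot + 3: !(2*store(tab, tot + 3, 2*tot + 1)[tot] != 3*store(tab, tot + 3, 2*tot + 1)[1] + 2*tot + 4)
Before tab[w + 3] := w - 5: !(2*store(store(tab, w + 3, w - 5), tot + 3, 2*tot + 1)[tot] != 3*store(store(tab, w + 3, w - 5), tot + 3, 2*tot + 1)[1] + 2*tot + 4)
The weakest precondition is !(2*store(store(tab, w + 3, w - 5), tot + 3, 2*tot + 1)[tot] != 3*store(store(tab, w + 3, w - 5), tot + 3, 2*tot + 1)[1] + 2*tot + 4).
Check whether (!(2*store(tab, w + 3, w - 5)[2] != 3*store(tab, w + 3, w - 5)[1] + 8)) && tot == 1 implies it.
Countermodel: at the initial state tab = {[0] = 4, [1] = -13040, [2] = -19556, [4] = 4, elsewhere 4}, tot = 1, w = -3, the precondition holds but the weakest precondition fails.
Answer: invalid


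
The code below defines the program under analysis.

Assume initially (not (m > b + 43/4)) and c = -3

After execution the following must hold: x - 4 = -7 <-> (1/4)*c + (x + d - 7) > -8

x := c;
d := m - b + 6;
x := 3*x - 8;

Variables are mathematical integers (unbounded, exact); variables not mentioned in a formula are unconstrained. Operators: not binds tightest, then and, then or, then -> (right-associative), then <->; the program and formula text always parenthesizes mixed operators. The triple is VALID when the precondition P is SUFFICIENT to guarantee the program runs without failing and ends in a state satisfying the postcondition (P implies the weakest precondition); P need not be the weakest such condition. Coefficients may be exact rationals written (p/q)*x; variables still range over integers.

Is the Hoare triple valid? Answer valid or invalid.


Working backward. After the program, the postcondition x - 4 = -7 <-> (1/4)*c + (x + d - 7) > -8 must hold; in canonical form it is x = -3 <-> (1/4)*c + d + x > -1.
Before x := 3*x - 8: 3*x = 5 <-> (1/4)*c + d + 3*x > 7
Before d := m - b + 6: 3*x = 5 <-> (1/4)*c + m + 3*x > b + 1
Before x := c: 3*c = 5 <-> (13/4)*c + m > b + 1
The weakest precondition is 3*c = 5 <-> (13/4)*c + m > b + 1.
Check whether (not (m > b + 43/4)) and c = -3 implies it.
Every state satisfying the precondition satisfies the weakest precondition: the implication holds.
Answer: valid


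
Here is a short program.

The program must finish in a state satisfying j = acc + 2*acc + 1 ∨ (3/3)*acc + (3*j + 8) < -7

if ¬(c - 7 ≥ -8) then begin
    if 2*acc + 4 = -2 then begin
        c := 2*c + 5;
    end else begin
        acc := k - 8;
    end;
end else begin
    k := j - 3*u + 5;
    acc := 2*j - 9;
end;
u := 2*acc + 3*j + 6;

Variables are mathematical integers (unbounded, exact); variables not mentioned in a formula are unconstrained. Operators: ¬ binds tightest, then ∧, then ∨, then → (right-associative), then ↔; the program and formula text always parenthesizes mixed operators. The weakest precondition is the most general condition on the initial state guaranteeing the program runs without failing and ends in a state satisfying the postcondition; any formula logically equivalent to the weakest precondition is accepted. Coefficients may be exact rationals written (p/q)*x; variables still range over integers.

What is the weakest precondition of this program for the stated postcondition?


Working backward. After the program, the postcondition j = acc + 2*acc + 1 ∨ (3/3)*acc + (3*j + 8) < -7 must hold; in canonical form it is j = 3*acc + 1 ∨ acc + 3*j < -15.
Before u := 2*acc + 3*j + 6: j = 3*acc + 1 ∨ acc + 3*j < -15
Then branch requires (2*acc = -6 → (j = 3*acc + 1 ∨ acc + 3*j < -15)) ∧ ((¬(2*acc = -6)) → (j = 3*k - 23 ∨ 3*j + k < -7)); else branch requires 5*j = 26 ∨ 5*j < -6.
Before the if: ((¬(c ≥ -1)) → ((2*acc = -6 → (j = 3*acc + 1 ∨ acc + 3*j < -15)) ∧ ((¬(2*acc = -6)) → (j = 3*k - 23 ∨ 3*j + k < -7)))) ∧ (c ≥ -1 → (5*j = 26 ∨ 5*j < -6))
Answer: WP = ((¬(c ≥ -1)) → ((2*acc = -6 → (j = 3*acc + 1 ∨ acc + 3*j < -15)) ∧ ((¬(2*acc = -6)) → (j = 3*k - 23 ∨ 3*j + k < -7)))) ∧ (c ≥ -1 → (5*j = 26 ∨ 5*j < -6))


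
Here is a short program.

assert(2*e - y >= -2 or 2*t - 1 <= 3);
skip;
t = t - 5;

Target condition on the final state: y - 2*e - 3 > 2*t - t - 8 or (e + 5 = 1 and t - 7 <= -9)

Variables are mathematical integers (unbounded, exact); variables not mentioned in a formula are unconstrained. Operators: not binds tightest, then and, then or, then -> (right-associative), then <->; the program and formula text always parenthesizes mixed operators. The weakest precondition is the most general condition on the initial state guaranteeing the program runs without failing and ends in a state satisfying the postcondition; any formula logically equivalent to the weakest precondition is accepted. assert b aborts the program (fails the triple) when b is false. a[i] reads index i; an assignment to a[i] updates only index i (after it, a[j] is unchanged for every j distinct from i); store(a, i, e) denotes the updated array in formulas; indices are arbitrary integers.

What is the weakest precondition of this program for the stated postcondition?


Working backward. After the program, the postcondition y - 2*e - 3 > 2*t - t - 8 or (e + 5 = 1 and t - 7 <= -9) must hold; in canonical form it is y > 2*e + t - 5 or (e = -4 and t <= -2).
Before t := t - 5: y > 2*e + t - 10 or (e = -4 and t <= 3)
Before skip: y > 2*e + t - 10 or (e = -4 and t <= 3)
Before assert 2*e - y >= -2 or 2*t - 1 <= 3: (2*e >= y - 2 or 2*t <= 4) and (y > 2*e + t - 10 or (e = -4 and t <= 3))
Answer: WP = (2*e >= y - 2 or 2*t <= 4) and (y > 2*e + t - 10 or (e = -4 and t <= 3))


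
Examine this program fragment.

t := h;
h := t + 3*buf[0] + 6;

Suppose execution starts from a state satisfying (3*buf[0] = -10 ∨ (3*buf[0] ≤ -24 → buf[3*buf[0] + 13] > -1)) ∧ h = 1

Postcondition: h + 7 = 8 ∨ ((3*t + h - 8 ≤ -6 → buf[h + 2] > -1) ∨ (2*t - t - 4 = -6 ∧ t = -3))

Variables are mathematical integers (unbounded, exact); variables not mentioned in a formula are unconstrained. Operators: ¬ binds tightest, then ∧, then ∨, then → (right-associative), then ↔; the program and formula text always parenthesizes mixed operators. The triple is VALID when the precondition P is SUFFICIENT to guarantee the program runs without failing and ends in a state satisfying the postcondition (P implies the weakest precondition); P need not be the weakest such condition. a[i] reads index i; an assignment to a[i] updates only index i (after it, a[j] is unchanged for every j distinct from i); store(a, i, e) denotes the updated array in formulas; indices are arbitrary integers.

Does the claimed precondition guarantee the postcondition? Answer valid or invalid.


Working backward. After the program, the postcondition h + 7 = 8 ∨ ((3*t + h - 8 ≤ -6 → buf[h + 2] > -1) ∨ (2*t - t - 4 = -6 ∧ t = -3)) must hold; in canonical form it is h = 1 ∨ (h + 3*t ≤ 2 → buf[h + 2] > -1) ∨ (t = -2 ∧ t = -3).
Before h := t + 3*buf[0] + 6: 3*buf[0] + t = -5 ∨ (3*buf[0] + 4*t ≤ -4 → buf[3*buf[0] + t + 8] > -1) ∨ (t = -2 ∧ t = -3)
Before t := h: 3*buf[0] + h = -5 ∨ (3*buf[0] + 4*h ≤ -4 → buf[3*buf[0] + h + 8] > -1) ∨ (h = -2 ∧ h = -3)
The weakest precondition is 3*buf[0] + h = -5 ∨ (3*buf[0] + 4*h ≤ -4 → buf[3*buf[0] + h + 8] > -1) ∨ (h = -2 ∧ h = -3).
Check whether (3*buf[0] = -10 ∨ (3*buf[0] ≤ -24 → buf[3*buf[0] + 13] > -1)) ∧ h = 1 implies it.
Countermodel: at the initial state buf = {[-46563] = -1, [-46559] = 7040, [0] = -15524, elsewhere 7040}, h = 1, the precondition holds but the weakest precondition fails.
Answer: invalid


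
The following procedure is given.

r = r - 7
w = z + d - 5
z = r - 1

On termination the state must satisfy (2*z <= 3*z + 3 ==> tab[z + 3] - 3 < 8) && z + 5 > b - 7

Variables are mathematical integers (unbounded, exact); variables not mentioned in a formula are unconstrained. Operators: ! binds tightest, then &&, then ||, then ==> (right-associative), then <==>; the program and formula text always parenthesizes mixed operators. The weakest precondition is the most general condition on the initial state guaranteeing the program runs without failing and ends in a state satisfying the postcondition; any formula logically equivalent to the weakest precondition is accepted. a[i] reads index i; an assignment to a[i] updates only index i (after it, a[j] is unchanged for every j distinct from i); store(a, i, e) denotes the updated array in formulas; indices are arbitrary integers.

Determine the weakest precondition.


Working backward. After the program, the postcondition (2*z <= 3*z + 3 ==> tab[z + 3] - 3 < 8) && z + 5 > b - 7 must hold; in canonical form it is (z >= -3 ==> tab[z + 3] < 11) && z > b - 12.
Before z := r - 1: (r >= -2 ==> tab[r + 2] < 11) && r > b - 11
Before w := z + d - 5: (r >= -2 ==> tab[r + 2] < 11) && r > b - 11
Before r := r - 7: (r >= 5 ==> tab[r - 5] < 11) && r > b - 4
Answer: WP = (r >= 5 ==> tab[r - 5] < 11) && r > b - 4


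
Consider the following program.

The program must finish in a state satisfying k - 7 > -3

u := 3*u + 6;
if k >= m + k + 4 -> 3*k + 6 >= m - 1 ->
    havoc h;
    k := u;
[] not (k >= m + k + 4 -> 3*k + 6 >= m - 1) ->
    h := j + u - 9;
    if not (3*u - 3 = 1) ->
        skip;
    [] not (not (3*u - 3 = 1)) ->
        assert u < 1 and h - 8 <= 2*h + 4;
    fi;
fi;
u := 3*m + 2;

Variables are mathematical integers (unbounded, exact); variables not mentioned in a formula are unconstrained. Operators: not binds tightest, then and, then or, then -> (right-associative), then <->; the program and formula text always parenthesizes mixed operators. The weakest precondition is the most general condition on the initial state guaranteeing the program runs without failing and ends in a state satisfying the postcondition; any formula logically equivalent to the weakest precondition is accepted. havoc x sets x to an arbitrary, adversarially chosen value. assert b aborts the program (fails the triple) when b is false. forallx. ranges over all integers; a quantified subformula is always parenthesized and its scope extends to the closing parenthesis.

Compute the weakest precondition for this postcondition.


Working backward. After the program, the postcondition k - 7 > -3 must hold; in canonical form it is k > 4.
Before u := 3*m + 2: k > 4
Then branch requires u > 4; else branch requires ((not (3*u = 4)) -> k > 4) and (3*u = 4 -> (u < 1 and j + u >= -3 and k > 4)).
Before the if: ((m <= -4 -> 3*k >= m - 7) -> u > 4) and ((not (m <= -4 -> 3*k >= m - 7)) -> (((not (3*u = 4)) -> k > 4) and (3*u = 4 -> (u < 1 and j + u >= -3 and k > 4))))
Before u := 3*u + 6: ((m <= -4 -> 3*k >= m - 7) -> 3*u > -2) and ((not (m <= -4 -> 3*k >= m - 7)) -> (((not (9*u = -14)) -> k > 4) and (9*u = -14 -> (3*u < -5 and j + 3*u >= -9 and k > 4))))
Answer: WP = ((m <= -4 -> 3*k >= m - 7) -> 3*u > -2) and ((not (m <= -4 -> 3*k >= m - 7)) -> (((not (9*u = -14)) -> k > 4) and (9*u = -14 -> (3*u < -5 and j + 3*u >= -9 and k > 4))))


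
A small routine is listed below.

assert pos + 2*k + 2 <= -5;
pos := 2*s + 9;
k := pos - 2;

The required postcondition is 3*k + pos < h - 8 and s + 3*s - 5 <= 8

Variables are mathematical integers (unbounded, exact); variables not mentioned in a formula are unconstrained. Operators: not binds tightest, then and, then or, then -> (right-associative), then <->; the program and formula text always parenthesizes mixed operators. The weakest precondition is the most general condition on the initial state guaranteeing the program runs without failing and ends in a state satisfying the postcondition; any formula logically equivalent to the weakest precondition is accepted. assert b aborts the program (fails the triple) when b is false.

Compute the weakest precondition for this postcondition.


Working backward. After the program, the postcondition 3*k + pos < h - 8 and s + 3*s - 5 <= 8 must hold; in canonical form it is 3*k + pos < h - 8 and 4*s <= 13.
Before k := pos - 2: 4*pos < h - 2 and 4*s <= 13
Before pos := 2*s + 9: 8*s < h - 38 and 4*s <= 13
Before assert pos + 2*k + 2 <= -5: 2*k + pos <= -7 and 8*s < h - 38 and 4*s <= 13
Answer: WP = 2*k + pos <= -7 and 8*s < h - 38 and 4*s <= 13


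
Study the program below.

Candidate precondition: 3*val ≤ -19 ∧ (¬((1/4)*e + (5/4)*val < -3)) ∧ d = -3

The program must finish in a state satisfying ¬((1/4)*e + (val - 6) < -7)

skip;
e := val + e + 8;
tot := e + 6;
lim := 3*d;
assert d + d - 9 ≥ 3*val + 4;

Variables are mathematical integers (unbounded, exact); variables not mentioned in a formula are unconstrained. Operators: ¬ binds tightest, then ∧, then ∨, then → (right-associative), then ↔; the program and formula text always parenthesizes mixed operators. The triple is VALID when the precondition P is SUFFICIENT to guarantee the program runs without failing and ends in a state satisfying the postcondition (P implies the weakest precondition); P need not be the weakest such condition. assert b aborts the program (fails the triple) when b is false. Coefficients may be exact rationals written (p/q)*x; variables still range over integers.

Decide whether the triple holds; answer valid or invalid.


Working backward. After the program, the postcondition ¬((1/4)*e + (val - 6) < -7) must hold; in canonical form it is ¬((1/4)*e + val < -1).
Before assert d + d - 9 ≥ 3*val + 4: 2*d ≥ 3*val + 13 ∧ (¬((1/4)*e + val < -1))
Before lim := 3*d: 2*d ≥ 3*val + 13 ∧ (¬((1/4)*e + val < -1))
Before tot := e + 6: 2*d ≥ 3*val + 13 ∧ (¬((1/4)*e + val < -1))
Before e := val + e + 8: 2*d ≥ 3*val + 13 ∧ (¬((1/4)*e + (5/4)*val < -3))
Before skip: 2*d ≥ 3*val + 13 ∧ (¬((1/4)*e + (5/4)*val < -3))
The weakest precondition is 2*d ≥ 3*val + 13 ∧ (¬((1/4)*e + (5/4)*val < -3)).
Check whether 3*val ≤ -19 ∧ (¬((1/4)*e + (5/4)*val < -3)) ∧ d = -3 implies it.
Every state satisfying the precondition satisfies the weakest precondition: the implication holds.
Answer: valid


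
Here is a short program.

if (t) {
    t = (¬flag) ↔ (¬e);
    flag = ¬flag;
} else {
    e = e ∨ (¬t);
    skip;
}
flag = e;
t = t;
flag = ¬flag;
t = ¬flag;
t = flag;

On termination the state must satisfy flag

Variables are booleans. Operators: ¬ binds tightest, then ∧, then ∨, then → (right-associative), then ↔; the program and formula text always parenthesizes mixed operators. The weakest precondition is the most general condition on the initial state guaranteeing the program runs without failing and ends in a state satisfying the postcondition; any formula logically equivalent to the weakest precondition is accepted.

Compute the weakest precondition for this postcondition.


Working backward. After the program, flag must hold.
Before t := flag: flag
Before t := ¬flag: flag
Before flag := ¬flag: ¬flag
Before t := t: ¬flag
Before flag := e: ¬e
Then branch requires ¬e; else branch requires ¬(e ∨ (¬t)).
Before the if: (t → (¬e)) ∧ ((¬t) → (¬(e ∨ (¬t))))
Answer: WP = (t → (¬e)) ∧ ((¬t) → (¬(e ∨ (¬t))))


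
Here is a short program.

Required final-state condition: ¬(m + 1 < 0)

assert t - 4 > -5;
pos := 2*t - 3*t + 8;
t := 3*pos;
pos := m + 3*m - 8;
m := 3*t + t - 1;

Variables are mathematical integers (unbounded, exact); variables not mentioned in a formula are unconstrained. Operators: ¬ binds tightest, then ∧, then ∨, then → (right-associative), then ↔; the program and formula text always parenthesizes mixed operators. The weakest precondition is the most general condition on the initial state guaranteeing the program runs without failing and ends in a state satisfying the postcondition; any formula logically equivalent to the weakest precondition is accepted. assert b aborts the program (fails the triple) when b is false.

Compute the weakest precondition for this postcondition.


Working backward. After the program, the postcondition ¬(m + 1 < 0) must hold; in canonical form it is ¬(m < -1).
Before m := 3*t + t - 1: ¬(4*t < 0)
Before pos := m + 3*m - 8: ¬(4*t < 0)
Before t := 3*pos: ¬(12*pos < 0)
Before pos := 2*t - 3*t + 8: ¬(12*t > 96)
Before assert t - 4 > -5: t > -1 ∧ (¬(12*t > 96))
Answer: WP = t > -1 ∧ (¬(12*t > 96))


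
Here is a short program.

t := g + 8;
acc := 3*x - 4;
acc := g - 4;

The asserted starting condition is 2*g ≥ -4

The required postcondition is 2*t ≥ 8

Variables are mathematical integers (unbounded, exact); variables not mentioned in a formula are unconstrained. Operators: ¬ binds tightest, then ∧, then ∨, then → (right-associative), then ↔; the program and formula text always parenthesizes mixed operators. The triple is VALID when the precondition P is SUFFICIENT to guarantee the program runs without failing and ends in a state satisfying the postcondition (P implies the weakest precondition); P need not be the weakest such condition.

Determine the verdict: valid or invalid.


Working backward. After the program, 2*t ≥ 8 must hold.
Before acc := g - 4: 2*t ≥ 8
Before acc := 3*x - 4: 2*t ≥ 8
Before t := g + 8: 2*g ≥ -8
The weakest precondition is 2*g ≥ -8.
Check whether 2*g ≥ -4 implies it.
Every state satisfying the precondition satisfies the weakest precondition: the implication holds.
Answer: valid


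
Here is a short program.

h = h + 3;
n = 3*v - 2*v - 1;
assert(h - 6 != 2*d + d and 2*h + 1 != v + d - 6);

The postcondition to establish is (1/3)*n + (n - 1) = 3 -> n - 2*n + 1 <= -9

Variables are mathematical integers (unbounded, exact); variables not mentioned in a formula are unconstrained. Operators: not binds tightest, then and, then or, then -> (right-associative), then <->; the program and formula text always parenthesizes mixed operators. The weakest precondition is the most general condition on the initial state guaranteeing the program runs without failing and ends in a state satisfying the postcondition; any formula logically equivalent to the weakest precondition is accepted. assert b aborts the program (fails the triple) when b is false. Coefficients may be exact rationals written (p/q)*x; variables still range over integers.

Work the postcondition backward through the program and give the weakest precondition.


Working backward. After the program, the postcondition (1/3)*n + (n - 1) = 3 -> n - 2*n + 1 <= -9 must hold; in canonical form it is (4/3)*n = 4 -> n >= 10.
Before assert h - 6 != 2*d + d and 2*h + 1 != v + d - 6: h != 3*d + 6 and 2*h != d + v - 7 and ((4/3)*n = 4 -> n >= 10)
Before n := 3*v - 2*v - 1: h != 3*d + 6 and 2*h != d + v - 7 and ((4/3)*v = 16/3 -> v >= 11)
Before h := h + 3: h != 3*d + 3 and 2*h != d + v - 13 and ((4/3)*v = 16/3 -> v >= 11)
Answer: WP = h != 3*d + 3 and 2*h != d + v - 13 and ((4/3)*v = 16/3 -> v >= 11)


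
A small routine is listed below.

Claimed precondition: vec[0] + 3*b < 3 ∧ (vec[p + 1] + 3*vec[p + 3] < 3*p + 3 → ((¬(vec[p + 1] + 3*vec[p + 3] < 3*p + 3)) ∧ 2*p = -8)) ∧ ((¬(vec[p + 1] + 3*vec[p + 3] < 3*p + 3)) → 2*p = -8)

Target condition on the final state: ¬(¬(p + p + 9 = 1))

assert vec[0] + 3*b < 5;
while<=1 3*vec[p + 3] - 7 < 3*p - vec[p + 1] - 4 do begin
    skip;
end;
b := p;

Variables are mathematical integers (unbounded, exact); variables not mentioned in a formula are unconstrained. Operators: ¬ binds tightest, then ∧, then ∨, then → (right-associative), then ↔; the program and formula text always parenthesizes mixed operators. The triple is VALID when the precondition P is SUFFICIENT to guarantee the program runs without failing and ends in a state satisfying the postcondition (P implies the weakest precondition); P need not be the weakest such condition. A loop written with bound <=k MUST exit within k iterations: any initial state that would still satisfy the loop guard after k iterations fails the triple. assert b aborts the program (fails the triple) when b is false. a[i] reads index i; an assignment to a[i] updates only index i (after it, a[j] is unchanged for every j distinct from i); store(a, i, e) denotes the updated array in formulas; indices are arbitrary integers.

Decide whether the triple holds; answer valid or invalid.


Working backward. After the program, the postcondition ¬(¬(p + p + 9 = 1)) must hold; in canonical form it is 2*p = -8.
Before b := p: 2*p = -8
Before the loop (bound <=1), unroll the exhaustion recursion (WP_0 = exit-now case; WP_j = one more guarded iteration, up to j = 1):
  WP_0: (¬(vec[p + 1] + 3*vec[p + 3] < 3*p + 3)) ∧ 2*p = -8
  WP_1: (vec[p + 1] + 3*vec[p + 3] < 3*p + 3 → ((¬(vec[p + 1] + 3*vec[p + 3] < 3*p + 3)) ∧ 2*p = -8)) ∧ ((¬(vec[p + 1] + 3*vec[p + 3] < 3*p + 3)) → 2*p = -8)
So before the loop: (vec[p + 1] + 3*vec[p + 3] < 3*p + 3 → ((¬(vec[p + 1] + 3*vec[p + 3] < 3*p + 3)) ∧ 2*p = -8)) ∧ ((¬(vec[p + 1] + 3*vec[p + 3] < 3*p + 3)) → 2*p = -8)
Before assert vec[0] + 3*b < 5: vec[0] + 3*b < 5 ∧ (vec[p + 1] + 3*vec[p + 3] < 3*p + 3 → ((¬(vec[p + 1] + 3*vec[p + 3] < 3*p + 3)) ∧ 2*p = -8)) ∧ ((¬(vec[p + 1] + 3*vec[p + 3] < 3*p + 3)) → 2*p = -8)
The weakest precondition is vec[0] + 3*b < 5 ∧ (vec[p + 1] + 3*vec[p + 3] < 3*p + 3 → ((¬(vec[p + 1] + 3*vec[p + 3] < 3*p + 3)) ∧ 2*p = -8)) ∧ ((¬(vec[p + 1] + 3*vec[p + 3] < 3*p + 3)) → 2*p = -8).
Check whether vec[0] + 3*b < 3 ∧ (vec[p + 1] + 3*vec[p + 3] < 3*p + 3 → ((¬(vec[p + 1] + 3*vec[p + 3] < 3*p + 3)) ∧ 2*p = -8)) ∧ ((¬(vec[p + 1] + 3*vec[p + 3] < 3*p + 3)) → 2*p = -8) implies it.
Every state satisfying the precondition satisfies the weakest precondition: the implication holds.
Answer: valid


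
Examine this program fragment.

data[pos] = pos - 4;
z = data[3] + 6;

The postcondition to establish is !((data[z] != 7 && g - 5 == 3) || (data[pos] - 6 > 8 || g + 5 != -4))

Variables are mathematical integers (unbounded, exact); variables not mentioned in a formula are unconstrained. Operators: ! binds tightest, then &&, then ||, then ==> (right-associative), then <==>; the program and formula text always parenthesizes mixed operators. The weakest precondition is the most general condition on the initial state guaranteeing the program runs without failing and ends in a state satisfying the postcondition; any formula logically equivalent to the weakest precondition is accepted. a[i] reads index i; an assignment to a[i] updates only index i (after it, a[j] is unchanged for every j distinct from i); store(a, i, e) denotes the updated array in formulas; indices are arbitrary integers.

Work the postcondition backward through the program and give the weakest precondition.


Working backward. After the program, the postcondition !((data[z] != 7 && g - 5 == 3) || (data[pos] - 6 > 8 || g + 5 != -4)) must hold; in canonical form it is !((data[z] != 7 && g == 8) || data[pos] > 14 || g != -9).
Before z := data[3] + 6: !((data[data[3] + 6] != 7 && g == 8) || data[pos] > 14 || g != -9)
Before data[pos] := pos - 4: !((store(data, pos, pos - 4)[store(data, pos, pos - 4)[3] + 6] != 7 && g == 8) || store(data, pos, pos - 4)[pos] > 14 || g != -9)
Answer: WP = !((store(data, pos, pos - 4)[store(data, pos, pos - 4)[3] + 6] != 7 && g == 8) || store(data, pos, pos - 4)[pos] > 14 || g != -9)


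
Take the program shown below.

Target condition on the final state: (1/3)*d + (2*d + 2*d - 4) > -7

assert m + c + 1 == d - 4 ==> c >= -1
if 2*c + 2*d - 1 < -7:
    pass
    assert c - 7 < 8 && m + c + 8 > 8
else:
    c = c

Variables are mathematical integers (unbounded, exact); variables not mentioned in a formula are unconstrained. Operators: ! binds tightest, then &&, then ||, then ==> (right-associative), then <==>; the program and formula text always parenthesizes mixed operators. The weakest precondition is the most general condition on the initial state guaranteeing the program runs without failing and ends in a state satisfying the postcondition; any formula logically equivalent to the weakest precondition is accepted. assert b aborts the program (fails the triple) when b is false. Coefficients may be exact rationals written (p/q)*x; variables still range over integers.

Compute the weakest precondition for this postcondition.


Working backward. After the program, the postcondition (1/3)*d + (2*d + 2*d - 4) > -7 must hold; in canonical form it is (13/3)*d > -3.
Then branch requires c < 15 && c + m > 0 && (13/3)*d > -3; else branch requires (13/3)*d > -3.
Before the if: (2*c + 2*d < -6 ==> (c < 15 && c + m > 0 && (13/3)*d > -3)) && ((!(2*c + 2*d < -6)) ==> (13/3)*d > -3)
Before assert m + c + 1 == d - 4 ==> c >= -1: (c + m == d - 5 ==> c >= -1) && (2*c + 2*d < -6 ==> (c < 15 && c + m > 0 && (13/3)*d > -3)) && ((!(2*c + 2*d < -6)) ==> (13/3)*d > -3)
Answer: WP = (c + m == d - 5 ==> c >= -1) && (2*c + 2*d < -6 ==> (c < 15 && c + m > 0 && (13/3)*d > -3)) && ((!(2*c + 2*d < -6)) ==> (13/3)*d > -3)


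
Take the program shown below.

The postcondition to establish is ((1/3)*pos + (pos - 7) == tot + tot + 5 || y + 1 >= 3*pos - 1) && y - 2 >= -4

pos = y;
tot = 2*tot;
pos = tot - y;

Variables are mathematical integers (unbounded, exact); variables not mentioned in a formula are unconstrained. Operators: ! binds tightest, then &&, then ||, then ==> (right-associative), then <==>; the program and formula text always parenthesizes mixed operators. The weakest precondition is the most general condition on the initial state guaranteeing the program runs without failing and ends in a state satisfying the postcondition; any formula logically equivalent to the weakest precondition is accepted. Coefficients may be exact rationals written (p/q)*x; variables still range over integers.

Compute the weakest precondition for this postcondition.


Working backward. After the program, the postcondition ((1/3)*pos + (pos - 7) == tot + tot + 5 || y + 1 >= 3*pos - 1) && y - 2 >= -4 must hold; in canonical form it is ((4/3)*pos == 2*tot + 12 || y >= 3*pos - 2) && y >= -2.
Before pos := tot - y: ((2/3)*tot + (4/3)*y == -12 || 4*y >= 3*tot - 2) && y >= -2
Before tot := 2*tot: ((4/3)*tot + (4/3)*y == -12 || 4*y >= 6*tot - 2) && y >= -2
Before pos := y: ((4/3)*tot + (4/3)*y == -12 || 4*y >= 6*tot - 2) && y >= -2
Answer: WP = ((4/3)*tot + (4/3)*y == -12 || 4*y >= 6*tot - 2) && y >= -2


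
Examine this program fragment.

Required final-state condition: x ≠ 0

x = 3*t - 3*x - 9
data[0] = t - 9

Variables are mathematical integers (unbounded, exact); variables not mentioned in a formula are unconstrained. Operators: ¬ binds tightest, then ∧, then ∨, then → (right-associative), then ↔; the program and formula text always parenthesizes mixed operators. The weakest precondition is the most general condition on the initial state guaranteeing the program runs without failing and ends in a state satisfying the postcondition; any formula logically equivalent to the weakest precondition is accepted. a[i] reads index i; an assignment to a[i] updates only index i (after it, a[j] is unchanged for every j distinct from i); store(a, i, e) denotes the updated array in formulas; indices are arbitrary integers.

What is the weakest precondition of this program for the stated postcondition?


Working backward. After the program, x ≠ 0 must hold.
Before data[0] := t - 9: x ≠ 0
Before x := 3*t - 3*x - 9: 3*t ≠ 3*x + 9
Answer: WP = 3*t ≠ 3*x + 9


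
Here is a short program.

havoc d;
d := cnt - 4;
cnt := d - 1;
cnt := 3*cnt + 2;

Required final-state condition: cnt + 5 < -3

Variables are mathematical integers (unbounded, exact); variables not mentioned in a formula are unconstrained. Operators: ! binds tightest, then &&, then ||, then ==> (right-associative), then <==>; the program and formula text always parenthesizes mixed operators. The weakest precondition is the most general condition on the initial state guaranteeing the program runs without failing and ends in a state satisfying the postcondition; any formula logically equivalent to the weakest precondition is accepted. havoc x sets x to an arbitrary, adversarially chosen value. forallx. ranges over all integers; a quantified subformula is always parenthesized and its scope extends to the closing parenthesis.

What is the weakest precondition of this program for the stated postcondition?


Working backward. After the program, the postcondition cnt + 5 < -3 must hold; in canonical form it is cnt < -8.
Before cnt := 3*cnt + 2: 3*cnt < -10
Before cnt := d - 1: 3*d < -7
Before d := cnt - 4: 3*cnt < 5
Before havoc d: 3*cnt < 5
Answer: WP = 3*cnt < 5
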